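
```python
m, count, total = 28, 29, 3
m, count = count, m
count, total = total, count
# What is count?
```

Trace:
`m, count, total = 28, 29, 3` → m = 28; count = 29; total = 3
`m, count = count, m` → m = 29; count = 28
`count, total = total, count` → count = 3; total = 28
So count = 3

Answer: 3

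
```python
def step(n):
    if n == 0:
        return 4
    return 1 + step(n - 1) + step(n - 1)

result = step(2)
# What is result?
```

step(n) = 1 + 2·step(n-1), step(0)=4. Closed form: (4+1)·2^2 - 1 = 19.

Answer: 19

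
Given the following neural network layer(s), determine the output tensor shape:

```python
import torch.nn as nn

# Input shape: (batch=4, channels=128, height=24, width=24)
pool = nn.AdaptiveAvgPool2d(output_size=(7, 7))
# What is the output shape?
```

Input: (4, 128, 24, 24) -> Output: (4, 128, 7, 7)

Answer: (4, 128, 7, 7)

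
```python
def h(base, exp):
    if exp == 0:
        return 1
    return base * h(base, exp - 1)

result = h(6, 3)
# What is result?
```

h(6, 3) = 6 * 6 * 6 = 216

Answer: 216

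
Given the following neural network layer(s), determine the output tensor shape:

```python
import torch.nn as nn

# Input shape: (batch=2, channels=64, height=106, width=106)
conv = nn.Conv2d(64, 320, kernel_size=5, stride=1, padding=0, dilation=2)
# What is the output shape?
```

Input: (2, 64, 106, 106) -> Output: (2, 320, 98, 98)

Answer: (2, 320, 98, 98)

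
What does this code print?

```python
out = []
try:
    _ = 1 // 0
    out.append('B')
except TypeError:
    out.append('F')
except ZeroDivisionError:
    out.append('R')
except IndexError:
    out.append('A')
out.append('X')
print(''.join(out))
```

Execution trace: 'R' (except ZeroDivisionError) → 'X' (after the try/except). Output: RX

Answer: RX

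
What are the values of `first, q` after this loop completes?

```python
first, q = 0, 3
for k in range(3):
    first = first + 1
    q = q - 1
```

first goes 0→3, q goes 3→0
`first, q` takes the values: (0, 3) → (1, 3) → (1, 2) → (2, 2) → (2, 1) → (3, 1) → (3, 0)

Answer: 3, 0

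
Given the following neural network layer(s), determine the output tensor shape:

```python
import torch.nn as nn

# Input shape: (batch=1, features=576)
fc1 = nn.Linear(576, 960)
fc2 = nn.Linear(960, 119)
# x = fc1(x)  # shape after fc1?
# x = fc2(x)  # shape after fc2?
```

Input: (1, 576) -> after fc1: (1, 960) -> Output: (1, 119)

Answer: (1, 119)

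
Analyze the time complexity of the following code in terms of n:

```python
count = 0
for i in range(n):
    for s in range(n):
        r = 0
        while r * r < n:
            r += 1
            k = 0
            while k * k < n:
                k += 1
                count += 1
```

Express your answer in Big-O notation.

Each loop level contributes: n × n × √n × √n. Multiplying the contributions gives O(n^3).

Answer: O(n^3)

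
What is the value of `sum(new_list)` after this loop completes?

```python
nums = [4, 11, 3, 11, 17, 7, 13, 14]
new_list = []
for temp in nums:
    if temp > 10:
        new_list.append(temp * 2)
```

Sum of doubled values > 10
`new_list` takes the values: [] → [22] → [22, 22] → [22, 22, 34] → [22, 22, 34, 26] → [22, 22, 34, 26, 28]
So `sum(new_list)` = 132

Answer: 132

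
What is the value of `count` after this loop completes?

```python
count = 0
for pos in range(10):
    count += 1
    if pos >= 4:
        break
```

Loop breaks when pos reaches 4, count is 5
`count` takes the values: 0 → 1 → 2 → 3 → 4 → 5

Answer: 5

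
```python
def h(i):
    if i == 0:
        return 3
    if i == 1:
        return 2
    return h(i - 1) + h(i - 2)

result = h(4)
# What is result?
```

Build up from base cases: h(0)=3, h(1)=2, h(2)=5, h(3)=7, h(4)=12

Answer: 12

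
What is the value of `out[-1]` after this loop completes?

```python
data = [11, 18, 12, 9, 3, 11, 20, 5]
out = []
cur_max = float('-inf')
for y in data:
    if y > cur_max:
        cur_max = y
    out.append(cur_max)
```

Running max ends at 20
`out` takes the values: [] → [11] → [11, 18] → [11, 18, 18] → [11, 18, 18, 18] → [11, 18, 18, 18, 18] → [11, 18, 18, 18, 18, 18] → [11, 18, 18, 18, 18, 18, 20] → [11, 18, 18, 18, 18, 18, 20, 20]
So `out[-1]` = 20

Answer: 20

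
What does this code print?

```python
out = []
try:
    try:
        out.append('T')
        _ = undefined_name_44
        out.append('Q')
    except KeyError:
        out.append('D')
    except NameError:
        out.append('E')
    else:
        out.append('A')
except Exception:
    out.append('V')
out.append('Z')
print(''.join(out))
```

Execution trace: 'T' (inner try body) → 'E' (inner except NameError) → 'Z' (after the try/except). Output: TEZ

Answer: TEZ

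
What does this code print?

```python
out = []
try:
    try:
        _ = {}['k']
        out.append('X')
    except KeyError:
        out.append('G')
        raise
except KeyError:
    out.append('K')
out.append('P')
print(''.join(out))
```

Execution trace: 'G' (inner except KeyError) → 'K' (outer except KeyError) → 'P' (after the try/except). Output: GKP

Answer: GKP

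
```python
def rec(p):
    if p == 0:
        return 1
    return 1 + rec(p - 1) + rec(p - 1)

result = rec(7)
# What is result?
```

rec(p) = 1 + 2·rec(p-1), rec(0)=1. Closed form: (1+1)·2^7 - 1 = 255.

Answer: 255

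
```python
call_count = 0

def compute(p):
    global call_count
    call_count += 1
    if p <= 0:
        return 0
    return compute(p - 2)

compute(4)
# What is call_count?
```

Linear recursion stepping by 2: 3 calls from p=4 down to ≤0.

Answer: 3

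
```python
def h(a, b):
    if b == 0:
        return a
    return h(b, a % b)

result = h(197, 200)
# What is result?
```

h(197, 200) -> h(200, 197) -> h(197, 3) -> h(3, 2) -> h(2, 1) -> h(1, 0) -> 1

Answer: 1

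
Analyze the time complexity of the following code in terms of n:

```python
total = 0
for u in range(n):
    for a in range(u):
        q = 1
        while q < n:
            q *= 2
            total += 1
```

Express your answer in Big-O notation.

Each loop level contributes: n × n × log n. Multiplying the contributions gives O(n^2 log n).

Answer: O(n^2 log n)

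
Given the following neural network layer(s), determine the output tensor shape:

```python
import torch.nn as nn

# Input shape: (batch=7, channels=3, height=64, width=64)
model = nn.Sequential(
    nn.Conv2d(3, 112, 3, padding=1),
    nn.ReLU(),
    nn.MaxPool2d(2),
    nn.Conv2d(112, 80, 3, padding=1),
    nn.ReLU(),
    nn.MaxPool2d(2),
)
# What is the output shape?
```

Input: (7, 3, 64, 64) -> after first Conv2d: (7, 112, 64, 64) -> after first MaxPool2d: (7, 112, 32, 32) -> after second Conv2d: (7, 80, 32, 32) -> Output: (7, 80, 16, 16)

Answer: (7, 80, 16, 16)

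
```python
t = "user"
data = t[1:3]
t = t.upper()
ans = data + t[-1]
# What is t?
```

Trace:
`t = "user"` → t = 'user'
`data = t[1:3]` → data = 'se'
`t = t.upper()` → t = 'USER'
`ans = data + t[-1]` → ans = 'seR'
So t = 'USER'

Answer: 'USER'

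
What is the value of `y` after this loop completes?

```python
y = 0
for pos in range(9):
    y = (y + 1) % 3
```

Increment mod 3, 9 times = 0
`y` takes the values: 0 → 1 → 2 → 0 → 1 → 2 → 0 → 1 → 2 → 0

Answer: 0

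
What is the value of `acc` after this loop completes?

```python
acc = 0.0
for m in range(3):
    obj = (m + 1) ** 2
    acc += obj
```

Sum of squared losses 1² + 2² + ... + 3²
`acc` takes the values: 0.0 → 1.0 → 5.0 → 14.0

Answer: 14.0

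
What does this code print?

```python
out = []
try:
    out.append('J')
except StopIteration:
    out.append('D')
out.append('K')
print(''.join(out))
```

Execution trace: 'J' (try body, no exception) → 'K' (after the try/except). Output: JK

Answer: JK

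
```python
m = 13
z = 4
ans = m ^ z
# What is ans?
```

Trace:
`m = 13` → m = 13
`z = 4` → z = 4
`ans = m ^ z` → ans = 9
So ans = 9

Answer: 9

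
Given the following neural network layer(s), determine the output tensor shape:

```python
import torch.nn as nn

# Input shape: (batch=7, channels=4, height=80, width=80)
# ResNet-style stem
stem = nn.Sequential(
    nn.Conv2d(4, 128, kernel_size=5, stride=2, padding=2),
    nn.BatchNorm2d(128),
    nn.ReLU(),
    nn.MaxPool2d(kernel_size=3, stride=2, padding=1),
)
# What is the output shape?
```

Input: (7, 4, 80, 80) -> after Conv2d 5x5 stride=2: (7, 128, 40, 40) -> Output: (7, 128, 20, 20)

Answer: (7, 128, 20, 20)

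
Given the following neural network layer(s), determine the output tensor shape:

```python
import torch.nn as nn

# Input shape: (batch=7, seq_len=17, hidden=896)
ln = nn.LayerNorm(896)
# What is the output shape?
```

Input: (7, 17, 896) -> Output: (7, 17, 896)

Answer: (7, 17, 896)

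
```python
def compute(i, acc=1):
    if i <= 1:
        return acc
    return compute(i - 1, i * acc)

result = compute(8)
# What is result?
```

Accumulator trace (n, acc): (8, 1) -> (7, 8) -> (6, 56) -> (5, 336) -> (4, 1680) -> (3, 6720) -> (2, 20160) -> (1, 40320) -> return 40320

Answer: 40320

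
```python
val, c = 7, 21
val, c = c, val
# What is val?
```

Trace:
`val, c = 7, 21` → val = 7; c = 21
`val, c = c, val` → val = 21; c = 7
So val = 21

Answer: 21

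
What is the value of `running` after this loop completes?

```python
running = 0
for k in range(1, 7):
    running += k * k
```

Sum of squares 1² to 6² = 91
`running` takes the values: 0 → 1 → 5 → 14 → 30 → 55 → 91

Answer: 91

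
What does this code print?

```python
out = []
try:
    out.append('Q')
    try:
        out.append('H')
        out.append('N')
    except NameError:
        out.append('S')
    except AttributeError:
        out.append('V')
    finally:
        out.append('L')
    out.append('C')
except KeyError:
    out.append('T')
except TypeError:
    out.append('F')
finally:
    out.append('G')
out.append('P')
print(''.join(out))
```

Execution trace: 'Q' (try body) → 'H' (inner try body) → 'N' (inner try body, no exception) → 'L' (inner finally) → 'C' (try body, no exception) → 'G' (finally) → 'P' (after the try/except). Output: QHNLCGP

Answer: QHNLCGP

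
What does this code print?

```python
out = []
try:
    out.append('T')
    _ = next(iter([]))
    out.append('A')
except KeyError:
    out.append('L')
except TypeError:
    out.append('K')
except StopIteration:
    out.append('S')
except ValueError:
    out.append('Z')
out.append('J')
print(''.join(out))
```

Execution trace: 'T' (try body) → 'S' (except StopIteration) → 'J' (after the try/except). Output: TSJ

Answer: TSJ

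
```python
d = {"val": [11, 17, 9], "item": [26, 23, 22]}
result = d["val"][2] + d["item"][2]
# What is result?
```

Trace:
`d = {"val": [11, 17, 9], "item": [26, 23, 22]}` → d = {'val': [11, 17, 9], 'item': [26, 23, 22]}
`result = d["val"][2] + d["item"][2]` → result = 31
So result = 31

Answer: 31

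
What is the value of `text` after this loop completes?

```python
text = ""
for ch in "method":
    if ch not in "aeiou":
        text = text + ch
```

Remove vowels from 'method'
`text` takes the values: "" → "m" → "mt" → "mth" → "mthd"

Answer: "mthd"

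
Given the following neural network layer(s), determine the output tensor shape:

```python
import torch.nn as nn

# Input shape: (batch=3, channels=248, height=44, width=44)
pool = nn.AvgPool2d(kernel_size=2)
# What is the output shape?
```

Input: (3, 248, 44, 44) -> Output: (3, 248, 22, 22)

Answer: (3, 248, 22, 22)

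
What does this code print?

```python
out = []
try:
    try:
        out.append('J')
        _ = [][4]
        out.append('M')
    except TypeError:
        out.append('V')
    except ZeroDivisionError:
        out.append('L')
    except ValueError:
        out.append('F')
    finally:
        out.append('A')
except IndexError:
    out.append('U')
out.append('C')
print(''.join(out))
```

Execution trace: 'J' (try body) → 'A' (finally) → 'U' (outer except IndexError) → 'C' (after the try/except). Output: JAUC

Answer: JAUC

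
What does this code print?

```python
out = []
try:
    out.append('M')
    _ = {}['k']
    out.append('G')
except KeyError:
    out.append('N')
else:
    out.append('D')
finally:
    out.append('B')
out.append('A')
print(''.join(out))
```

Execution trace: 'M' (try body) → 'N' (except KeyError) → 'B' (finally) → 'A' (after the try/except). Output: MNBA

Answer: MNBA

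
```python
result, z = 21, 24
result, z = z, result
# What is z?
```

Trace:
`result, z = 21, 24` → result = 21; z = 24
`result, z = z, result` → result = 24; z = 21
So z = 21

Answer: 21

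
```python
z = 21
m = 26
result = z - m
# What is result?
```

Trace:
`z = 21` → z = 21
`m = 26` → m = 26
`result = z - m` → result = -5
So result = -5

Answer: -5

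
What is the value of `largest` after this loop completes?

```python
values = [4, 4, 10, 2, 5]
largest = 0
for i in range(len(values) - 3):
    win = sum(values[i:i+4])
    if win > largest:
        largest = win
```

Max sum of 4-element window in [4, 4, 10, 2, 5]
`largest` takes the values: 0 → 20 → 21

Answer: 21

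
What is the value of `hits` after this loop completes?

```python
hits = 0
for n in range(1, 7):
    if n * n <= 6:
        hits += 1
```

Count numbers where n² ≤ 6
`hits` takes the values: 0 → 1 → 2

Answer: 2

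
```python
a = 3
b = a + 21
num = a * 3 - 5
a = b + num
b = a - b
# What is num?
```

Trace:
`a = 3` → a = 3
`b = a + 21` → b = 24
`num = a * 3 - 5` → num = 4
`a = b + num` → a = 28
`b = a - b` → b = 4
So num = 4

Answer: 4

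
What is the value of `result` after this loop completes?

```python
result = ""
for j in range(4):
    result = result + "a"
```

Repeat 'a' 4 times
`result` takes the values: "" → "a" → "aa" → "aaa" → "aaaa"

Answer: "aaaa"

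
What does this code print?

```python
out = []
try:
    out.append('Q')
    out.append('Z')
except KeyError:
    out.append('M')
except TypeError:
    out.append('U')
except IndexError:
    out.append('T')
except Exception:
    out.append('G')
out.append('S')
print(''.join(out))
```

Execution trace: 'Q' (try body) → 'Z' (try body, no exception) → 'S' (after the try/except). Output: QZS

Answer: QZS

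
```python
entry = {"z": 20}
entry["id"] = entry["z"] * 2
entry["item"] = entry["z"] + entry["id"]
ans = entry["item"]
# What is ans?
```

Trace:
`entry = {"z": 20}` → entry = {'z': 20}
`entry["id"] = entry["z"] * 2` → entry = {'z': 20, 'id': 40}
`entry["item"] = entry["z"] + entry["id"]` → entry = {'z': 20, 'id': 40, 'item': 60}
`ans = entry["item"]` → ans = 60
So ans = 60

Answer: 60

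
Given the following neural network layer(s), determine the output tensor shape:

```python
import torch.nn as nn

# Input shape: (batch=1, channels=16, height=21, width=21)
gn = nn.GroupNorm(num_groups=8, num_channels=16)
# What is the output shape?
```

Input: (1, 16, 21, 21) -> Output: (1, 16, 21, 21)

Answer: (1, 16, 21, 21)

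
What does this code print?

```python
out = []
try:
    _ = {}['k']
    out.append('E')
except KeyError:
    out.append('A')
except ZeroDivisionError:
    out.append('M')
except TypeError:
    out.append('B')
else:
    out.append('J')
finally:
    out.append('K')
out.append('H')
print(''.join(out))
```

Execution trace: 'A' (except KeyError) → 'K' (finally) → 'H' (after the try/except). Output: AKH

Answer: AKH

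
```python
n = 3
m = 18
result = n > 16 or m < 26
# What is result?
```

Trace:
`n = 3` → n = 3
`m = 18` → m = 18
`result = n > 16 or m < 26` → result = True
So result = True

Answer: True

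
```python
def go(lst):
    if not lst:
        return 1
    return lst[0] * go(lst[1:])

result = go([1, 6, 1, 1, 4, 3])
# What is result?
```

Product over [1, 6, 1, 1, 4, 3] = 1 * 6 * 1 * 1 * 4 * 3 = 72

Answer: 72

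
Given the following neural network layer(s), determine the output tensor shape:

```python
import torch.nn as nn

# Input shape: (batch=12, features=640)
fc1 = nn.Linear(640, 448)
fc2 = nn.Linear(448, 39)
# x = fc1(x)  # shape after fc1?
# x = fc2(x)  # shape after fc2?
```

Input: (12, 640) -> after fc1: (12, 448) -> Output: (12, 39)

Answer: (12, 39)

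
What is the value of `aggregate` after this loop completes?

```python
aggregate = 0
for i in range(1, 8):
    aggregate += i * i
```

Sum of squares 1² to 7² = 140
`aggregate` takes the values: 0 → 1 → 5 → 14 → 30 → 55 → 91 → 140

Answer: 140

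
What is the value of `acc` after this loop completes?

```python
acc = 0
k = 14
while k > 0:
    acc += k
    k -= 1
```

Sum 14 down to 1
`acc` takes the values: 0 → 14 → 27 → 39 → 50 → 60 → 69 → 77 → 84 → 90 → 95 → 99 → 102 → 104 → 105

Answer: 105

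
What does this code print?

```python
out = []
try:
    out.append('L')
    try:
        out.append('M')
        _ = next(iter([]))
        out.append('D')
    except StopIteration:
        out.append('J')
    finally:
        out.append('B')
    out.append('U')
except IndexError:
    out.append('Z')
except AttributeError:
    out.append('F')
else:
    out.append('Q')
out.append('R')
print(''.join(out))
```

Execution trace: 'L' (try body) → 'M' (inner try body) → 'J' (inner except StopIteration) → 'B' (inner finally) → 'U' (try body, no exception) → 'Q' (else) → 'R' (after the try/except). Output: LMJBUQR

Answer: LMJBUQR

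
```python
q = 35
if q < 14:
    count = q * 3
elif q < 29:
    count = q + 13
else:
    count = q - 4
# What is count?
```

Trace:
`q = 35` → q = 35
`if q < 14: ...` → q < 14 is False, q < 29 is False, take else branch → count = 31
So count = 31

Answer: 31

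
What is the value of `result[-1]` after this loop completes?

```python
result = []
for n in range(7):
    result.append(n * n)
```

Last element of squares 0 to 6
`result` takes the values: [] → [0] → [0, 1] → [0, 1, 4] → [0, 1, 4, 9] → [0, 1, 4, 9, 16] → [0, 1, 4, 9, 16, 25] → [0, 1, 4, 9, 16, 25, 36]
So `result[-1]` = 36

Answer: 36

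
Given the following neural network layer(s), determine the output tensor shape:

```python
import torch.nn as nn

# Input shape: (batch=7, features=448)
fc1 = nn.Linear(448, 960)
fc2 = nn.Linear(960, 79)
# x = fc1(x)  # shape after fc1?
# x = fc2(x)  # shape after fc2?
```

Input: (7, 448) -> after fc1: (7, 960) -> Output: (7, 79)

Answer: (7, 79)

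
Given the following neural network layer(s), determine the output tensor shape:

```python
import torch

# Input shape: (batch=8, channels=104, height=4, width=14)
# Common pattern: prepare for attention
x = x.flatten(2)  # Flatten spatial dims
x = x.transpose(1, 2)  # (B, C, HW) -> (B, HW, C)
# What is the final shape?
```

Input: (8, 104, 4, 14) -> after flatten(2): (8, 104, 56) -> Output: (8, 56, 104)

Answer: (8, 56, 104)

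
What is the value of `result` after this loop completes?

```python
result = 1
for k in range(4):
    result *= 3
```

3^4 = 81
`result` takes the values: 1 → 3 → 9 → 27 → 81

Answer: 81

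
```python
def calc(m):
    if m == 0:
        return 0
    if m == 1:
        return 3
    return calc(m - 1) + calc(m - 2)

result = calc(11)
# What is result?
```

Build up from base cases: calc(0)=0, calc(1)=3, calc(2)=3, calc(3)=6, calc(4)=9, calc(5)=15, calc(6)=24, ..., calc(11)=267

Answer: 267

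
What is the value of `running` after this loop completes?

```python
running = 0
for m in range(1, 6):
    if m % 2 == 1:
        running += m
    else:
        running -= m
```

Add odd, subtract even
`running` takes the values: 0 → 1 → -1 → 2 → -2 → 3

Answer: 3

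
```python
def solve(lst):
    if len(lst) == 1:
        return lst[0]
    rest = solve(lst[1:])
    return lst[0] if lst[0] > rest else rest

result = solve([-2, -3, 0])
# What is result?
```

Recursive max over [-2, -3, 0] = 0

Answer: 0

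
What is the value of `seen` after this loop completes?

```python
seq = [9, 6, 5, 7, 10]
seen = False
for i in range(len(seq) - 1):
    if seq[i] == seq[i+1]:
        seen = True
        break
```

Check consecutive duplicates in [9, 6, 5, 7, 10]
`seen` takes the values: False

Answer: False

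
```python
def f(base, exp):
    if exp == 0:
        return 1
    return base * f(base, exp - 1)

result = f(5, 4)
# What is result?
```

f(5, 4) = 5 * 5 * 5 * 5 = 625

Answer: 625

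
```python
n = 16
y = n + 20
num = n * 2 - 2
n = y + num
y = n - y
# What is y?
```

Trace:
`n = 16` → n = 16
`y = n + 20` → y = 36
`num = n * 2 - 2` → num = 30
`n = y + num` → n = 66
`y = n - y` → y = 30
So y = 30

Answer: 30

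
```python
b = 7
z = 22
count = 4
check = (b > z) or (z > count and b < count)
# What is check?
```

Trace:
`b = 7` → b = 7
`z = 22` → z = 22
`count = 4` → count = 4
`check = (b > z) or (z > count and b < count)` → check = False
So check = False

Answer: False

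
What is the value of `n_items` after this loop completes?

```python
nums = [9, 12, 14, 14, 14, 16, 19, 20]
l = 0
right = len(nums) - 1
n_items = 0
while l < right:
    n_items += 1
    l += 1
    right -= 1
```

Iterations until pointers meet (list length 8)
`n_items` takes the values: 0 → 1 → 2 → 3 → 4

Answer: 4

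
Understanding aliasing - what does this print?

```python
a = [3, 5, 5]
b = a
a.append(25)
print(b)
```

Key concept: basic list aliasing.
Step by step:
`a = [3, 5, 5]` → a = [3, 5, 5]
`b = a` → b = [3, 5, 5] (same object as a)
`a.append(25)` → a = [3, 5, 5, 25] (same object as b); b = [3, 5, 5, 25] (same object as a)
`print(b)` → prints [3, 5, 5, 25]

Answer: [3, 5, 5, 25]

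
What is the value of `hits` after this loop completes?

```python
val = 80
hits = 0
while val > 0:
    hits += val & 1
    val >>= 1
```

Count set bits in 80 (binary: 0b1010000)
`hits` takes the values: 0 → 1 → 2

Answer: 2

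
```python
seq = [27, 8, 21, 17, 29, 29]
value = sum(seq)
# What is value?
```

Trace:
`seq = [27, 8, 21, 17, 29, 29]` → seq = [27, 8, 21, 17, 29, 29]
`value = sum(seq)` → value = 131
So value = 131

Answer: 131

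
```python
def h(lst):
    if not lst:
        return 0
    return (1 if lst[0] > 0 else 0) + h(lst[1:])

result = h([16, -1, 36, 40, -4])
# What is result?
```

Count of positive elements in [16, -1, 36, 40, -4] = 3

Answer: 3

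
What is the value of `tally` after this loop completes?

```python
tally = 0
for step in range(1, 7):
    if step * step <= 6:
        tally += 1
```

Count numbers where step² ≤ 6
`tally` takes the values: 0 → 1 → 2

Answer: 2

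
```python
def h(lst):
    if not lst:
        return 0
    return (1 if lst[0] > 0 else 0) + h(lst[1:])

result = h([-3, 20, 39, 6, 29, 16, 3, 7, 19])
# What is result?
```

Count of positive elements in [-3, 20, 39, 6, 29, 16, 3, 7, 19] = 8

Answer: 8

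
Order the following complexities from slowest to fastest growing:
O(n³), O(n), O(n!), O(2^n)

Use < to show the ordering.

Ordered by growth rate: O(n) < O(n³) < O(2^n) < O(n!)

Answer: O(n) < O(n³) < O(2^n) < O(n!)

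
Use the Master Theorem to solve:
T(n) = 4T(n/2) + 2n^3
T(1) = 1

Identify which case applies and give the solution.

a=4, b=2, f(n)=2n^3. log_2(4) = 2. Since c=3 > 2 and the regularity condition holds (4(n/2)^3 = (4/2^3)n^3 with 4/2^3 < 1), Case 3 applies: T(n) = Θ(f(n)) = O(n^3).

Answer: O(n^3) - Case 3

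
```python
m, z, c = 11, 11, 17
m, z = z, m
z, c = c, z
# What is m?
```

Trace:
`m, z, c = 11, 11, 17` → m = 11; z = 11; c = 17
`m, z = z, m` → m = 11; z = 11
`z, c = c, z` → z = 17; c = 11
So m = 11

Answer: 11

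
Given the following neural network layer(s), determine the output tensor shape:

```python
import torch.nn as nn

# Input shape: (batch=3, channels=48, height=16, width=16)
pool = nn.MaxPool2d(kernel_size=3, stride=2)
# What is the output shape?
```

Input: (3, 48, 16, 16) -> Output: (3, 48, 7, 7)

Answer: (3, 48, 7, 7)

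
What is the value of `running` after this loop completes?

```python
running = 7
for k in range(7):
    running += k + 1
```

Start at 7, add 1 to 7 = 35
`running` takes the values: 7 → 8 → 10 → 13 → 17 → 22 → 28 → 35

Answer: 35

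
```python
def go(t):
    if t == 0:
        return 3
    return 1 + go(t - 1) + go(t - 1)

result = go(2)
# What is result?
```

go(t) = 1 + 2·go(t-1), go(0)=3. Closed form: (3+1)·2^2 - 1 = 15.

Answer: 15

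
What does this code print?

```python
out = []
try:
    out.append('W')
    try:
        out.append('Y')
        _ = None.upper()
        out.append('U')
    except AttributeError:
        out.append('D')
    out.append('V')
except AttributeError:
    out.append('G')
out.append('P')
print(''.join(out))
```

Execution trace: 'W' (try body) → 'Y' (inner try body) → 'D' (inner except AttributeError) → 'V' (try body, no exception) → 'P' (after the try/except). Output: WYDVP

Answer: WYDVP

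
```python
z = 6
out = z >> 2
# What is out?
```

Trace:
`z = 6` → z = 6
`out = z >> 2` → out = 1
So out = 1

Answer: 1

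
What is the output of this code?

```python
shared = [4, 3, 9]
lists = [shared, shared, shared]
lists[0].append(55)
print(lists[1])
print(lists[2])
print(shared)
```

Key concept: list of same reference.
Step by step:
`shared = [4, 3, 9]` → shared = [4, 3, 9]
`lists = [shared, shared, shared]` → lists = [[4, 3, 9], [4, 3, 9], [4, 3, 9]]
`lists[0].append(55)` → shared = [4, 3, 9, 55]; lists = [[4, 3, 9, 55], [4, 3, 9, 55], [4, 3, 9, 55]]
`print(lists[1])` → prints [4, 3, 9, 55]
`print(lists[2])` → prints [4, 3, 9, 55]
`print(shared)` → prints [4, 3, 9, 55]

Answer:
[4, 3, 9, 55]
[4, 3, 9, 55]
[4, 3, 9, 55]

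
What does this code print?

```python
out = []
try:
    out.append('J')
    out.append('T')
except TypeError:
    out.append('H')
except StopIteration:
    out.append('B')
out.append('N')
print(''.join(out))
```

Execution trace: 'J' (try body) → 'T' (try body, no exception) → 'N' (after the try/except). Output: JTN

Answer: JTN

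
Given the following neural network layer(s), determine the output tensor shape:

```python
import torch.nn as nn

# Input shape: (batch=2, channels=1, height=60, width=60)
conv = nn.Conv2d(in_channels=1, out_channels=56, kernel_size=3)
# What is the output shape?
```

Input: (2, 1, 60, 60) -> Output: (2, 56, 58, 58)

Answer: (2, 56, 58, 58)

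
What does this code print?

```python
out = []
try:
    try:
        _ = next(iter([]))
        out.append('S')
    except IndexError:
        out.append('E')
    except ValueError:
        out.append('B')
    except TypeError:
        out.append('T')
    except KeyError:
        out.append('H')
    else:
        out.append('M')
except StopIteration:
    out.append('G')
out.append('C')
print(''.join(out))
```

Execution trace: 'G' (outer except StopIteration) → 'C' (after the try/except). Output: GC

Answer: GC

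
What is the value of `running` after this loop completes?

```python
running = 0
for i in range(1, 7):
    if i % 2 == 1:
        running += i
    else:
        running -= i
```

Add odd, subtract even
`running` takes the values: 0 → 1 → -1 → 2 → -2 → 3 → -3

Answer: -3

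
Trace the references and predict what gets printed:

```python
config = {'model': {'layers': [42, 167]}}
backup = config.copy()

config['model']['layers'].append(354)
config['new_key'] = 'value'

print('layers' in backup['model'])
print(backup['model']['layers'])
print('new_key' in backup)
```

Key concept: shallow copy gotcha with nested dict.
Step by step:
`config = {'model': {'layers': [42, 167]}}` → config = {'model': {'layers': [42, 167]}}
`backup = config.copy()` → backup = {'model': {'layers': [42, 167]}}
`config['model']['layers'].append(354)` → config = {'model': {'layers': [42, 167, 354]}}; backup = {'model': {'layers': [42, 167, 354]}}
`config['new_key'] = 'value'` → config = {'model': {'layers': [42, 167, 354]}, 'new_key': 'value'}
`print('layers' in backup['model'])` → prints True
`print(backup['model']['layers'])` → prints [42, 167, 354]
`print('new_key' in backup)` → prints False

Answer:
True
[42, 167, 354]
False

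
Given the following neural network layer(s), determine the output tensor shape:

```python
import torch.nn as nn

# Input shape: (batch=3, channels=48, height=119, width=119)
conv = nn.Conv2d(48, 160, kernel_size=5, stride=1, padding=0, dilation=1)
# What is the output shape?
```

Input: (3, 48, 119, 119) -> Output: (3, 160, 115, 115)

Answer: (3, 160, 115, 115)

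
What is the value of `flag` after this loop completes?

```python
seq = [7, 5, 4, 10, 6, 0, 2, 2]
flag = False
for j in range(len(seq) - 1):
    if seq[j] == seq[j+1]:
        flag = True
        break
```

Check consecutive duplicates in [7, 5, 4, 10, 6, 0, 2, 2]
`flag` takes the values: False → True

Answer: True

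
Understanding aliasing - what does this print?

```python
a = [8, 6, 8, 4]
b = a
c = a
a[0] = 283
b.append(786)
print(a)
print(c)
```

Key concept: multiple aliases.
Step by step:
`a = [8, 6, 8, 4]` → a = [8, 6, 8, 4]
`b = a` → b = [8, 6, 8, 4] (same object as a)
`c = a` → c = [8, 6, 8, 4] (same object as a, b)
`a[0] = 283` → a = [283, 6, 8, 4] (same object as b, c); b = [283, 6, 8, 4] (same object as a, c); c = [283, 6, 8, 4] (same object as a, b)
`b.append(786)` → a = [283, 6, 8, 4, 786] (same object as b, c); b = [283, 6, 8, 4, 786] (same object as a, c); c = [283, 6, 8, 4, 786] (same object as a, b)
`print(a)` → prints [283, 6, 8, 4, 786]
`print(c)` → prints [283, 6, 8, 4, 786]

Answer:
[283, 6, 8, 4, 786]
[283, 6, 8, 4, 786]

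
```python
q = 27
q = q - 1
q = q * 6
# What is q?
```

Trace:
`q = 27` → q = 27
`q = q - 1` → q = 26
`q = q * 6` → q = 156
So q = 156

Answer: 156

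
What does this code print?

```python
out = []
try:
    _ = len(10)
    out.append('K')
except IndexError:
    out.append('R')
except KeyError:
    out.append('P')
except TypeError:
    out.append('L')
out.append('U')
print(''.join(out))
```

Execution trace: 'L' (except TypeError) → 'U' (after the try/except). Output: LU

Answer: LU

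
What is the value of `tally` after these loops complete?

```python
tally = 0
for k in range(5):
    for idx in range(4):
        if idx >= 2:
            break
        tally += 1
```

Inner breaks at 2, outer runs 5 times
`tally` takes the values: 0 → 1 → 2 → 3 → 4 → 5 → 6 → 7 → 8 → 9 → 10

Answer: 10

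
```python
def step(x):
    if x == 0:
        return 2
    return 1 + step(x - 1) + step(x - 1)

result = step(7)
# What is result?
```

step(x) = 1 + 2·step(x-1), step(0)=2. Closed form: (2+1)·2^7 - 1 = 383.

Answer: 383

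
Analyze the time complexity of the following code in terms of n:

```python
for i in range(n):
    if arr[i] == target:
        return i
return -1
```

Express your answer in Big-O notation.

This is Linear search in an array. Time complexity: O(n).

Answer: O(n)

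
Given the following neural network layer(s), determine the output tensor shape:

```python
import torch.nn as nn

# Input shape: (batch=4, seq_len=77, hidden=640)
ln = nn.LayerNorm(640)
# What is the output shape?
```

Input: (4, 77, 640) -> Output: (4, 77, 640)

Answer: (4, 77, 640)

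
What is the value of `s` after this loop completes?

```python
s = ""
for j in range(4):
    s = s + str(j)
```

Concatenate digits 0 to 3
`s` takes the values: "" → "0" → "01" → "012" → "0123"

Answer: "0123"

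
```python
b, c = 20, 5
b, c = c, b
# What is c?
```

Trace:
`b, c = 20, 5` → b = 20; c = 5
`b, c = c, b` → b = 5; c = 20
So c = 20

Answer: 20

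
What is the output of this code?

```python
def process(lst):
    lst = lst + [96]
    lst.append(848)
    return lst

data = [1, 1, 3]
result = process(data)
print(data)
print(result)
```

Key concept: rebinding parameter vs mutation.
Step by step:
`data = [1, 1, 3]` → data = [1, 1, 3]
`result = process(data)` → result = [1, 1, 3, 96, 848]
`print(data)` → prints [1, 1, 3]
`print(result)` → prints [1, 1, 3, 96, 848]

Answer:
[1, 1, 3]
[1, 1, 3, 96, 848]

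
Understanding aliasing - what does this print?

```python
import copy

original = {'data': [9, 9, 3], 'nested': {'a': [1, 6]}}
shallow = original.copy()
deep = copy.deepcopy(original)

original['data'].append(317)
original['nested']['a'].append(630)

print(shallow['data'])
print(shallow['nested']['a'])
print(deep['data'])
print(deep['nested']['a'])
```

Key concept: comparing shallow vs deep copy.
Step by step:
`original = {'data': [9, 9, 3], 'nested': {'a': [1, 6]}}` → original = {'data': [9, 9, 3], 'nested': {'a': [1, 6]}}
`shallow = original.copy()` → shallow = {'data': [9, 9, 3], 'nested': {'a': [1, 6]}}
`deep = copy.deepcopy(original)` → deep = {'data': [9, 9, 3], 'nested': {'a': [1, 6]}}
`original['data'].append(317)` → original = {'data': [9, 9, 3, 317], 'nested': {'a': [1, 6]}}; shallow = {'data': [9, 9, 3, 317], 'nested': {'a': [1, 6]}}
`original['nested']['a'].append(630)` → original = {'data': [9, 9, 3, 317], 'nested': {'a': [1, 6, 630]}}; shallow = {'data': [9, 9, 3, 317], 'nested': {'a': [1, 6, 630]}}
`print(shallow['data'])` → prints [9, 9, 3, 317]
`print(shallow['nested']['a'])` → prints [1, 6, 630]
`print(deep['data'])` → prints [9, 9, 3]
`print(deep['nested']['a'])` → prints [1, 6]

Answer:
[9, 9, 3, 317]
[1, 6, 630]
[9, 9, 3]
[1, 6]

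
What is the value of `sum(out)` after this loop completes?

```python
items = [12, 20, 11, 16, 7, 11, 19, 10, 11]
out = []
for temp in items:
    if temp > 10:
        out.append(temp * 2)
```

Sum of doubled values > 10
`out` takes the values: [] → [24] → [24, 40] → [24, 40, 22] → [24, 40, 22, 32] → [24, 40, 22, 32, 22] → [24, 40, 22, 32, 22, 38] → [24, 40, 22, 32, 22, 38, 22]
So `sum(out)` = 200

Answer: 200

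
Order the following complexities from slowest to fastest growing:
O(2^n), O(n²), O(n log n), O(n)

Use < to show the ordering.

Ordered by growth rate: O(n) < O(n log n) < O(n²) < O(2^n)

Answer: O(n) < O(n log n) < O(n²) < O(2^n)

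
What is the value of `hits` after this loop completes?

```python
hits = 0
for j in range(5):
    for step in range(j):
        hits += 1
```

Triangle number: 0+1+2+...+4
`hits` takes the values: 0 → 1 → 2 → 3 → 4 → 5 → 6 → 7 → 8 → 9 → 10

Answer: 10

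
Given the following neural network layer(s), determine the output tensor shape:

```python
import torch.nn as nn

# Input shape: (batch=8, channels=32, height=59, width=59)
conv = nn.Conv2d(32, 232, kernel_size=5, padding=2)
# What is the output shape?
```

Input: (8, 32, 59, 59) -> Output: (8, 232, 59, 59)

Answer: (8, 232, 59, 59)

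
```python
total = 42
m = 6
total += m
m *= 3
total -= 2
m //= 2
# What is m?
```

Trace:
`total = 42` → total = 42
`m = 6` → m = 6
`total += m` → total = 48
`m *= 3` → m = 18
`total -= 2` → total = 46
`m //= 2` → m = 9
So m = 9

Answer: 9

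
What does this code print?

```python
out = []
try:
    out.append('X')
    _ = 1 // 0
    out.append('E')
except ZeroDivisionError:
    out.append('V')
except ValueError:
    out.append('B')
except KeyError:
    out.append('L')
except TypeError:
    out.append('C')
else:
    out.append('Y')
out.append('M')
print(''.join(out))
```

Execution trace: 'X' (try body) → 'V' (except ZeroDivisionError) → 'M' (after the try/except). Output: XVM

Answer: XVM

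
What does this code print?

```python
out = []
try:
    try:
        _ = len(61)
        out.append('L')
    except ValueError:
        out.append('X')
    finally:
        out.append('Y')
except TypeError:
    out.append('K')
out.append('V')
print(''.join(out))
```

Execution trace: 'Y' (finally) → 'K' (outer except TypeError) → 'V' (after the try/except). Output: YKV

Answer: YKV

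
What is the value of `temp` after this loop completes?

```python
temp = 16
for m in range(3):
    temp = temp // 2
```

Halve 3 times: 16 // 2^3 = 2
`temp` takes the values: 16 → 8 → 4 → 2

Answer: 2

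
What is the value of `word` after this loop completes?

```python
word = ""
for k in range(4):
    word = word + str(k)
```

Concatenate digits 0 to 3
`word` takes the values: "" → "0" → "01" → "012" → "0123"

Answer: "0123"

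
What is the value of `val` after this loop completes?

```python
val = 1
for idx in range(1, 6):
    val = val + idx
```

Start at 1, add 1 through 5
`val` takes the values: 1 → 2 → 4 → 7 → 11 → 16

Answer: 16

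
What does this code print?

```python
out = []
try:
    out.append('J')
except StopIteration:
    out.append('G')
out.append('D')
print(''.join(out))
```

Execution trace: 'J' (try body, no exception) → 'D' (after the try/except). Output: JD

Answer: JD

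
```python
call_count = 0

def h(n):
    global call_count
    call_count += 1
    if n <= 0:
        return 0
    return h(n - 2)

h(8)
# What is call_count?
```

Linear recursion stepping by 2: 5 calls from n=8 down to ≤0.

Answer: 5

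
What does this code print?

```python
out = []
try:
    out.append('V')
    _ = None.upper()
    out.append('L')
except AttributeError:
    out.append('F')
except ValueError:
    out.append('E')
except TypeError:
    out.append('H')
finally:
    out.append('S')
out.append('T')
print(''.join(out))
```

Execution trace: 'V' (try body) → 'F' (except AttributeError) → 'S' (finally) → 'T' (after the try/except). Output: VFST

Answer: VFST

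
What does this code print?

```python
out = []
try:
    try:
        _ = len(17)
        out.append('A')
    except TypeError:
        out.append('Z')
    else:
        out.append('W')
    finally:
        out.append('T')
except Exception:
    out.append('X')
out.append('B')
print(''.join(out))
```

Execution trace: 'Z' (inner except TypeError) → 'T' (inner finally) → 'B' (after the try/except). Output: ZTB

Answer: ZTB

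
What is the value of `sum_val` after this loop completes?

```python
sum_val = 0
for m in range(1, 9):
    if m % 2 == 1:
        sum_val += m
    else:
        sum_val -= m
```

Add odd, subtract even
`sum_val` takes the values: 0 → 1 → -1 → 2 → -2 → 3 → -3 → 4 → -4

Answer: -4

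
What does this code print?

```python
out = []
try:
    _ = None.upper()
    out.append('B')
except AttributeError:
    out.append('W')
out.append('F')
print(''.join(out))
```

Execution trace: 'W' (except AttributeError) → 'F' (after the try/except). Output: WF

Answer: WF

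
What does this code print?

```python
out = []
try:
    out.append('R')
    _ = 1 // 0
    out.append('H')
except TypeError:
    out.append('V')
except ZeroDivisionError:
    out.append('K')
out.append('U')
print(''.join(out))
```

Execution trace: 'R' (try body) → 'K' (except ZeroDivisionError) → 'U' (after the try/except). Output: RKU

Answer: RKU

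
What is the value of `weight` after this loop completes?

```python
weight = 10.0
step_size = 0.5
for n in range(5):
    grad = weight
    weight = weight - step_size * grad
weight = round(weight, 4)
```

Gradient descent: w = 10.0 * (1 - 0.5)^5
`weight` takes the values: 10.0 → 5.0 → 2.5 → 1.25 → 0.625 → 0.3125

Answer: 0.3125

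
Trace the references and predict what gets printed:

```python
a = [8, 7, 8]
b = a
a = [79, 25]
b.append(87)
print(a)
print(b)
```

Key concept: rebinding vs mutation: a is rebound to a new list, b still points at the original.
Step by step:
`a = [8, 7, 8]` → a = [8, 7, 8]
`b = a` → b = [8, 7, 8] (same object as a)
`a = [79, 25]` → a = [79, 25]
`b.append(87)` → b = [8, 7, 8, 87]
`print(a)` → prints [79, 25]
`print(b)` → prints [8, 7, 8, 87]

Answer:
[79, 25]
[8, 7, 8, 87]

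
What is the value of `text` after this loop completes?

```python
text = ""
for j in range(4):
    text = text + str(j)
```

Concatenate digits 0 to 3
`text` takes the values: "" → "0" → "01" → "012" → "0123"

Answer: "0123"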